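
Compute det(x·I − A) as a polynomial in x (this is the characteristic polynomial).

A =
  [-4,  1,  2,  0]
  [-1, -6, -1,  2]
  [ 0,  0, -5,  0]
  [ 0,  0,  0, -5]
x^4 + 20*x^3 + 150*x^2 + 500*x + 625

Expanding det(x·I − A) (e.g. by cofactor expansion or by noting that A is similar to its Jordan form J, which has the same characteristic polynomial as A) gives
  χ_A(x) = x^4 + 20*x^3 + 150*x^2 + 500*x + 625
which factors as (x + 5)^4. The eigenvalues (with algebraic multiplicities) are λ = -5 with multiplicity 4.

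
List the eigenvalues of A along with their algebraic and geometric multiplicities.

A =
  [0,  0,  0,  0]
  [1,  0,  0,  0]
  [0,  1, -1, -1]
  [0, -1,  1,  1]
λ = 0: alg = 4, geom = 2

Step 1 — factor the characteristic polynomial to read off the algebraic multiplicities:
  χ_A(x) = x^4

Step 2 — compute geometric multiplicities via the rank-nullity identity g(λ) = n − rank(A − λI):
  rank(A − (0)·I) = 2, so dim ker(A − (0)·I) = n − 2 = 2

Summary:
  λ = 0: algebraic multiplicity = 4, geometric multiplicity = 2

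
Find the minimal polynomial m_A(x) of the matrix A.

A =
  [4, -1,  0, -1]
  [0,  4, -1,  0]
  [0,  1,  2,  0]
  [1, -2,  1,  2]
x^2 - 6*x + 9

The characteristic polynomial is χ_A(x) = (x - 3)^4, so the eigenvalues are known. The minimal polynomial is
  m_A(x) = Π_λ (x − λ)^{k_λ}
where k_λ is the size of the *largest* Jordan block for λ (equivalently, the smallest k with (A − λI)^k v = 0 for every generalised eigenvector v of λ).

  λ = 3: largest Jordan block has size 2, contributing (x − 3)^2

So m_A(x) = (x - 3)^2 = x^2 - 6*x + 9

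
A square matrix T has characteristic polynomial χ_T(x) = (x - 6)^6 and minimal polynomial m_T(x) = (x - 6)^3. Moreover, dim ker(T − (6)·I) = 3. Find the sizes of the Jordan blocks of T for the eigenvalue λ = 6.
Block sizes for λ = 6: [3, 2, 1]

Step 1 — from the characteristic polynomial, algebraic multiplicity of λ = 6 is 6. From dim ker(T − (6)·I) = 3, there are exactly 3 Jordan blocks for λ = 6.
Step 2 — from the minimal polynomial, the factor (x − 6)^3 tells us the largest block for λ = 6 has size 3.
Step 3 — with total size 6, 3 blocks, and largest block 3, the block sizes (in nonincreasing order) are [3, 2, 1].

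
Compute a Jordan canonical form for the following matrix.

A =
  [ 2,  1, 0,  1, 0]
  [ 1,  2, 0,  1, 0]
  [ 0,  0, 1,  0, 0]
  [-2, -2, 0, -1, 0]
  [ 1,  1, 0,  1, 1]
J_2(1) ⊕ J_1(1) ⊕ J_1(1) ⊕ J_1(1)

The characteristic polynomial is
  det(x·I − A) = x^5 - 5*x^4 + 10*x^3 - 10*x^2 + 5*x - 1 = (x - 1)^5

Eigenvalues and multiplicities (the geometric multiplicity of λ is n − rank(A − λI), which equals the number of Jordan blocks for λ):
  λ = 1: algebraic multiplicity = 5, geometric multiplicity = 4

Determining the block sizes for each eigenvalue:
  λ = 1: 4 blocks summing to 5 forces exactly one block of size 2 and the rest size 1 → block sizes [2, 1, 1, 1]

Assembling the blocks gives a Jordan form
J =
  [1, 1, 0, 0, 0]
  [0, 1, 0, 0, 0]
  [0, 0, 1, 0, 0]
  [0, 0, 0, 1, 0]
  [0, 0, 0, 0, 1]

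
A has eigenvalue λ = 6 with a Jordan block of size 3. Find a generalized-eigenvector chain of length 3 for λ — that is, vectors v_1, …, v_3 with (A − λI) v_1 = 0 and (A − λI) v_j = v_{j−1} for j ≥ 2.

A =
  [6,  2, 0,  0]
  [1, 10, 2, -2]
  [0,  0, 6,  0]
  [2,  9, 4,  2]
A Jordan chain for λ = 6 of length 3:
v_1 = (2, 0, 0, 1)ᵀ
v_2 = (0, 1, 0, 2)ᵀ
v_3 = (1, 0, 0, 0)ᵀ

Let N = A − (6)·I. We want v_3 with N^3 v_3 = 0 but N^2 v_3 ≠ 0; then v_{j-1} := N · v_j for j = 3, …, 2.

Pick v_3 = (1, 0, 0, 0)ᵀ.
Then v_2 = N · v_3 = (0, 1, 0, 2)ᵀ.
Then v_1 = N · v_2 = (2, 0, 0, 1)ᵀ.

Sanity check: (A − (6)·I) v_1 = (0, 0, 0, 0)ᵀ = 0. ✓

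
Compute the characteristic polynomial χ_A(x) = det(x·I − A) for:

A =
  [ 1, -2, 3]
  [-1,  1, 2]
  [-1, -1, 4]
x^3 - 6*x^2 + 12*x - 8

Expanding det(x·I − A) (e.g. by cofactor expansion or by noting that A is similar to its Jordan form J, which has the same characteristic polynomial as A) gives
  χ_A(x) = x^3 - 6*x^2 + 12*x - 8
which factors as (x - 2)^3. The eigenvalues (with algebraic multiplicities) are λ = 2 with multiplicity 3.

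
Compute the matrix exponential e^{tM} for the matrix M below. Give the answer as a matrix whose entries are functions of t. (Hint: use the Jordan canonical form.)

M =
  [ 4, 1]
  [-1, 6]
e^{tM} =
  [-t*exp(5*t) + exp(5*t), t*exp(5*t)]
  [-t*exp(5*t), t*exp(5*t) + exp(5*t)]

Strategy: write M = P · J · P⁻¹ where J is a Jordan canonical form, so e^{tM} = P · e^{tJ} · P⁻¹, and e^{tJ} can be computed block-by-block.

M has Jordan form
J =
  [5, 1]
  [0, 5]
(up to reordering of blocks).

Per-block formulas:
  For a 2×2 Jordan block J_2(5): exp(t · J_2(5)) = e^(5t)·(I + t·N), where N is the 2×2 nilpotent shift.

After assembling e^{tJ} and conjugating by P, we get:

e^{tM} =
  [-t*exp(5*t) + exp(5*t), t*exp(5*t)]
  [-t*exp(5*t), t*exp(5*t) + exp(5*t)]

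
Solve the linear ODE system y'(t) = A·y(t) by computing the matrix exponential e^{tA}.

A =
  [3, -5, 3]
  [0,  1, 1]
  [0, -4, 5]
e^{tA} =
  [exp(3*t), -t^2*exp(3*t) - 5*t*exp(3*t), t^2*exp(3*t)/2 + 3*t*exp(3*t)]
  [0, -2*t*exp(3*t) + exp(3*t), t*exp(3*t)]
  [0, -4*t*exp(3*t), 2*t*exp(3*t) + exp(3*t)]

Strategy: write A = P · J · P⁻¹ where J is a Jordan canonical form, so e^{tA} = P · e^{tJ} · P⁻¹, and e^{tJ} can be computed block-by-block.

A has Jordan form
J =
  [3, 1, 0]
  [0, 3, 1]
  [0, 0, 3]
(up to reordering of blocks).

Per-block formulas:
  For a 3×3 Jordan block J_3(3): exp(t · J_3(3)) = e^(3t)·(I + t·N + (t^2/2)·N^2), where N is the 3×3 nilpotent shift.

After assembling e^{tJ} and conjugating by P, we get:

e^{tA} =
  [exp(3*t), -t^2*exp(3*t) - 5*t*exp(3*t), t^2*exp(3*t)/2 + 3*t*exp(3*t)]
  [0, -2*t*exp(3*t) + exp(3*t), t*exp(3*t)]
  [0, -4*t*exp(3*t), 2*t*exp(3*t) + exp(3*t)]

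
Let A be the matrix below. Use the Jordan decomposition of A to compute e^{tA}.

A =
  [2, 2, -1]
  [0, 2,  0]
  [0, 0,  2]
e^{tA} =
  [exp(2*t), 2*t*exp(2*t), -t*exp(2*t)]
  [0, exp(2*t), 0]
  [0, 0, exp(2*t)]

Strategy: write A = P · J · P⁻¹ where J is a Jordan canonical form, so e^{tA} = P · e^{tJ} · P⁻¹, and e^{tJ} can be computed block-by-block.

A has Jordan form
J =
  [2, 1, 0]
  [0, 2, 0]
  [0, 0, 2]
(up to reordering of blocks).

Per-block formulas:
  For a 2×2 Jordan block J_2(2): exp(t · J_2(2)) = e^(2t)·(I + t·N), where N is the 2×2 nilpotent shift.
  For a 1×1 block at λ = 2: exp(t · [2]) = [e^(2t)].

After assembling e^{tJ} and conjugating by P, we get:

e^{tA} =
  [exp(2*t), 2*t*exp(2*t), -t*exp(2*t)]
  [0, exp(2*t), 0]
  [0, 0, exp(2*t)]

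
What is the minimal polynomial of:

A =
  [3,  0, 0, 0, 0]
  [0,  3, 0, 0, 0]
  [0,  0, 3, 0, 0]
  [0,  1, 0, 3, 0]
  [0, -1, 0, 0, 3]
x^2 - 6*x + 9

The characteristic polynomial is χ_A(x) = (x - 3)^5, so the eigenvalues are known. The minimal polynomial is
  m_A(x) = Π_λ (x − λ)^{k_λ}
where k_λ is the size of the *largest* Jordan block for λ (equivalently, the smallest k with (A − λI)^k v = 0 for every generalised eigenvector v of λ).

  λ = 3: largest Jordan block has size 2, contributing (x − 3)^2

So m_A(x) = (x - 3)^2 = x^2 - 6*x + 9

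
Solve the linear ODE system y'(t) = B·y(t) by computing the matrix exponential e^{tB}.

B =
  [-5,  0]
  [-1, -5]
e^{tB} =
  [exp(-5*t), 0]
  [-t*exp(-5*t), exp(-5*t)]

Strategy: write B = P · J · P⁻¹ where J is a Jordan canonical form, so e^{tB} = P · e^{tJ} · P⁻¹, and e^{tJ} can be computed block-by-block.

B has Jordan form
J =
  [-5,  1]
  [ 0, -5]
(up to reordering of blocks).

Per-block formulas:
  For a 2×2 Jordan block J_2(-5): exp(t · J_2(-5)) = e^(-5t)·(I + t·N), where N is the 2×2 nilpotent shift.

After assembling e^{tJ} and conjugating by P, we get:

e^{tB} =
  [exp(-5*t), 0]
  [-t*exp(-5*t), exp(-5*t)]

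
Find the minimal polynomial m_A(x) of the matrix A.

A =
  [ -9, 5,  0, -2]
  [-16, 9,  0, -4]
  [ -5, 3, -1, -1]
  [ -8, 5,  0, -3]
x^2 + 2*x + 1

The characteristic polynomial is χ_A(x) = (x + 1)^4, so the eigenvalues are known. The minimal polynomial is
  m_A(x) = Π_λ (x − λ)^{k_λ}
where k_λ is the size of the *largest* Jordan block for λ (equivalently, the smallest k with (A − λI)^k v = 0 for every generalised eigenvector v of λ).

  λ = -1: largest Jordan block has size 2, contributing (x + 1)^2

So m_A(x) = (x + 1)^2 = x^2 + 2*x + 1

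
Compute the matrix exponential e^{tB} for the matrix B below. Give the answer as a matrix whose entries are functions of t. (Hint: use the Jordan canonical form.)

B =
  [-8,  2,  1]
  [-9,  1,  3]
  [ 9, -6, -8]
e^{tB} =
  [-3*t*exp(-5*t) + exp(-5*t), 2*t*exp(-5*t), t*exp(-5*t)]
  [-9*t*exp(-5*t), 6*t*exp(-5*t) + exp(-5*t), 3*t*exp(-5*t)]
  [9*t*exp(-5*t), -6*t*exp(-5*t), -3*t*exp(-5*t) + exp(-5*t)]

Strategy: write B = P · J · P⁻¹ where J is a Jordan canonical form, so e^{tB} = P · e^{tJ} · P⁻¹, and e^{tJ} can be computed block-by-block.

B has Jordan form
J =
  [-5,  1,  0]
  [ 0, -5,  0]
  [ 0,  0, -5]
(up to reordering of blocks).

Per-block formulas:
  For a 1×1 block at λ = -5: exp(t · [-5]) = [e^(-5t)].
  For a 2×2 Jordan block J_2(-5): exp(t · J_2(-5)) = e^(-5t)·(I + t·N), where N is the 2×2 nilpotent shift.

After assembling e^{tJ} and conjugating by P, we get:

e^{tB} =
  [-3*t*exp(-5*t) + exp(-5*t), 2*t*exp(-5*t), t*exp(-5*t)]
  [-9*t*exp(-5*t), 6*t*exp(-5*t) + exp(-5*t), 3*t*exp(-5*t)]
  [9*t*exp(-5*t), -6*t*exp(-5*t), -3*t*exp(-5*t) + exp(-5*t)]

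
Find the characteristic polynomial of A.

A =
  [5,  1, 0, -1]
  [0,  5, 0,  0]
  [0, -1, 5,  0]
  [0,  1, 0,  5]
x^4 - 20*x^3 + 150*x^2 - 500*x + 625

Expanding det(x·I − A) (e.g. by cofactor expansion or by noting that A is similar to its Jordan form J, which has the same characteristic polynomial as A) gives
  χ_A(x) = x^4 - 20*x^3 + 150*x^2 - 500*x + 625
which factors as (x - 5)^4. The eigenvalues (with algebraic multiplicities) are λ = 5 with multiplicity 4.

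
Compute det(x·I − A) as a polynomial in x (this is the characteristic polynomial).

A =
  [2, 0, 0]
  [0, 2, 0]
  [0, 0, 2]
x^3 - 6*x^2 + 12*x - 8

Expanding det(x·I − A) (e.g. by cofactor expansion or by noting that A is similar to its Jordan form J, which has the same characteristic polynomial as A) gives
  χ_A(x) = x^3 - 6*x^2 + 12*x - 8
which factors as (x - 2)^3. The eigenvalues (with algebraic multiplicities) are λ = 2 with multiplicity 3.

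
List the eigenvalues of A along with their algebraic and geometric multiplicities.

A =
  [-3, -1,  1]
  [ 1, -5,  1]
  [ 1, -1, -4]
λ = -4: alg = 3, geom = 1

Step 1 — factor the characteristic polynomial to read off the algebraic multiplicities:
  χ_A(x) = (x + 4)^3

Step 2 — compute geometric multiplicities via the rank-nullity identity g(λ) = n − rank(A − λI):
  rank(A − (-4)·I) = 2, so dim ker(A − (-4)·I) = n − 2 = 1

Summary:
  λ = -4: algebraic multiplicity = 3, geometric multiplicity = 1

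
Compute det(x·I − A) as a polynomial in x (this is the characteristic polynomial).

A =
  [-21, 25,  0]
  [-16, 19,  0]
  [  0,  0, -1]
x^3 + 3*x^2 + 3*x + 1

Expanding det(x·I − A) (e.g. by cofactor expansion or by noting that A is similar to its Jordan form J, which has the same characteristic polynomial as A) gives
  χ_A(x) = x^3 + 3*x^2 + 3*x + 1
which factors as (x + 1)^3. The eigenvalues (with algebraic multiplicities) are λ = -1 with multiplicity 3.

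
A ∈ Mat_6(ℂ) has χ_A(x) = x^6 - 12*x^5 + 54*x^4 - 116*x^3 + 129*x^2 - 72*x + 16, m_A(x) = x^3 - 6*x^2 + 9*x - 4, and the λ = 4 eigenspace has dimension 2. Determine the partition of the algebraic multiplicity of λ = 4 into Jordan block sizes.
Block sizes for λ = 4: [1, 1]

Step 1 — from the characteristic polynomial, algebraic multiplicity of λ = 4 is 2. From dim ker(A − (4)·I) = 2, there are exactly 2 Jordan blocks for λ = 4.
Step 2 — from the minimal polynomial, the factor (x − 4) tells us the largest block for λ = 4 has size 1.
Step 3 — with total size 2, 2 blocks, and largest block 1, the block sizes (in nonincreasing order) are [1, 1].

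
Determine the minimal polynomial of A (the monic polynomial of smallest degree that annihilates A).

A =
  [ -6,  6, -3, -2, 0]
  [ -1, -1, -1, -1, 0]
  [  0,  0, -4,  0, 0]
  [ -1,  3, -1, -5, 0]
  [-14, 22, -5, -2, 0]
x^4 + 12*x^3 + 48*x^2 + 64*x

The characteristic polynomial is χ_A(x) = x*(x + 4)^4, so the eigenvalues are known. The minimal polynomial is
  m_A(x) = Π_λ (x − λ)^{k_λ}
where k_λ is the size of the *largest* Jordan block for λ (equivalently, the smallest k with (A − λI)^k v = 0 for every generalised eigenvector v of λ).

  λ = -4: largest Jordan block has size 3, contributing (x + 4)^3
  λ = 0: largest Jordan block has size 1, contributing (x − 0)

So m_A(x) = x*(x + 4)^3 = x^4 + 12*x^3 + 48*x^2 + 64*x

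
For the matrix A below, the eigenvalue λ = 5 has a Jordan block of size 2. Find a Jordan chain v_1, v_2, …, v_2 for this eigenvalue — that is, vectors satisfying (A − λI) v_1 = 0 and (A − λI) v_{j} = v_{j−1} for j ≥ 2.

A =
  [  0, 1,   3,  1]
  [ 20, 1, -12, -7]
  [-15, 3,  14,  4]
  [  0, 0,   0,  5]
A Jordan chain for λ = 5 of length 2:
v_1 = (-5, 20, -15, 0)ᵀ
v_2 = (1, 0, 0, 0)ᵀ

Let N = A − (5)·I. We want v_2 with N^2 v_2 = 0 but N^1 v_2 ≠ 0; then v_{j-1} := N · v_j for j = 2, …, 2.

Pick v_2 = (1, 0, 0, 0)ᵀ.
Then v_1 = N · v_2 = (-5, 20, -15, 0)ᵀ.

Sanity check: (A − (5)·I) v_1 = (0, 0, 0, 0)ᵀ = 0. ✓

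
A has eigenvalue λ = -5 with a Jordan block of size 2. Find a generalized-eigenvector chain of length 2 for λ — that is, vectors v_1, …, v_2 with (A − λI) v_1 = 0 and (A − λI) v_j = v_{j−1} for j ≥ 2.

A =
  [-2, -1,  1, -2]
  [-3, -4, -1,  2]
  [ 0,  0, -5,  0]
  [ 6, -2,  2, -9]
A Jordan chain for λ = -5 of length 2:
v_1 = (3, -3, 0, 6)ᵀ
v_2 = (1, 0, 0, 0)ᵀ

Let N = A − (-5)·I. We want v_2 with N^2 v_2 = 0 but N^1 v_2 ≠ 0; then v_{j-1} := N · v_j for j = 2, …, 2.

Pick v_2 = (1, 0, 0, 0)ᵀ.
Then v_1 = N · v_2 = (3, -3, 0, 6)ᵀ.

Sanity check: (A − (-5)·I) v_1 = (0, 0, 0, 0)ᵀ = 0. ✓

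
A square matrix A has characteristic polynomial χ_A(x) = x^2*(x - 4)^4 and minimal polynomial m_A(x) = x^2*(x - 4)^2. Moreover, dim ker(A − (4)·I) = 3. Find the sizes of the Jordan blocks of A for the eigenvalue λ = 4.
Block sizes for λ = 4: [2, 1, 1]

Step 1 — from the characteristic polynomial, algebraic multiplicity of λ = 4 is 4. From dim ker(A − (4)·I) = 3, there are exactly 3 Jordan blocks for λ = 4.
Step 2 — from the minimal polynomial, the factor (x − 4)^2 tells us the largest block for λ = 4 has size 2.
Step 3 — with total size 4, 3 blocks, and largest block 2, the block sizes (in nonincreasing order) are [2, 1, 1].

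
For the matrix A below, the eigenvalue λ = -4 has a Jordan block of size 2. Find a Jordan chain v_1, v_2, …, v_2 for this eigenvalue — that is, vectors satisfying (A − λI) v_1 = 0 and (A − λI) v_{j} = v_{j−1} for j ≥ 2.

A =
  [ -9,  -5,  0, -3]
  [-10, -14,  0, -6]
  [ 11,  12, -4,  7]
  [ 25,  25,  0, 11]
A Jordan chain for λ = -4 of length 2:
v_1 = (-5, -10, 11, 25)ᵀ
v_2 = (1, 0, 0, 0)ᵀ

Let N = A − (-4)·I. We want v_2 with N^2 v_2 = 0 but N^1 v_2 ≠ 0; then v_{j-1} := N · v_j for j = 2, …, 2.

Pick v_2 = (1, 0, 0, 0)ᵀ.
Then v_1 = N · v_2 = (-5, -10, 11, 25)ᵀ.

Sanity check: (A − (-4)·I) v_1 = (0, 0, 0, 0)ᵀ = 0. ✓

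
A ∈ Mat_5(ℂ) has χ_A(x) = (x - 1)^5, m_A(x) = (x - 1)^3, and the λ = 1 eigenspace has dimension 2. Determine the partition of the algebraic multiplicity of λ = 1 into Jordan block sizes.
Block sizes for λ = 1: [3, 2]

Step 1 — from the characteristic polynomial, algebraic multiplicity of λ = 1 is 5. From dim ker(A − (1)·I) = 2, there are exactly 2 Jordan blocks for λ = 1.
Step 2 — from the minimal polynomial, the factor (x − 1)^3 tells us the largest block for λ = 1 has size 3.
Step 3 — with total size 5, 2 blocks, and largest block 3, the block sizes (in nonincreasing order) are [3, 2].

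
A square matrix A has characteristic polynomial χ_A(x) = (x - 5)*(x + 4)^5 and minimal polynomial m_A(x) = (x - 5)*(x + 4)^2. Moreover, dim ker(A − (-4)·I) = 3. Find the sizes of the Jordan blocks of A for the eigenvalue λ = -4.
Block sizes for λ = -4: [2, 2, 1]

Step 1 — from the characteristic polynomial, algebraic multiplicity of λ = -4 is 5. From dim ker(A − (-4)·I) = 3, there are exactly 3 Jordan blocks for λ = -4.
Step 2 — from the minimal polynomial, the factor (x + 4)^2 tells us the largest block for λ = -4 has size 2.
Step 3 — with total size 5, 3 blocks, and largest block 2, the block sizes (in nonincreasing order) are [2, 2, 1].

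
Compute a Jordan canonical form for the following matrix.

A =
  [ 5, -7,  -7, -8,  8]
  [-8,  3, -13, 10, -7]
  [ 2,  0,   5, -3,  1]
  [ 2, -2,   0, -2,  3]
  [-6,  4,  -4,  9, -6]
J_3(1) ⊕ J_2(1)

The characteristic polynomial is
  det(x·I − A) = x^5 - 5*x^4 + 10*x^3 - 10*x^2 + 5*x - 1 = (x - 1)^5

Eigenvalues and multiplicities (the geometric multiplicity of λ is n − rank(A − λI), which equals the number of Jordan blocks for λ):
  λ = 1: algebraic multiplicity = 5, geometric multiplicity = 2

Determining the block sizes for each eigenvalue:
  λ = 1: with am = 5 and gm = 2, the partition is not yet determined (e.g. several partitions of 5 into 2 parts exist). Let N = A − (1)·I. Computing rank(N^1) = 3, rank(N^2) = 1, rank(N^3) = 0; the number of blocks of size ≥ j is rank(N^{j−1}) − rank(N^j), giving [2, 2, 1]. So we have 1 block(s) of size 3, 1 block(s) of size 2 → block sizes [3, 2]

Assembling the blocks gives a Jordan form
J =
  [1, 1, 0, 0, 0]
  [0, 1, 1, 0, 0]
  [0, 0, 1, 0, 0]
  [0, 0, 0, 1, 1]
  [0, 0, 0, 0, 1]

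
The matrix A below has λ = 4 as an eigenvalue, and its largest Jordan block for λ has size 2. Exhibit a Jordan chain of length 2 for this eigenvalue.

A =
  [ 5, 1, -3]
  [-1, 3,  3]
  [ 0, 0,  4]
A Jordan chain for λ = 4 of length 2:
v_1 = (1, -1, 0)ᵀ
v_2 = (1, 0, 0)ᵀ

Let N = A − (4)·I. We want v_2 with N^2 v_2 = 0 but N^1 v_2 ≠ 0; then v_{j-1} := N · v_j for j = 2, …, 2.

Pick v_2 = (1, 0, 0)ᵀ.
Then v_1 = N · v_2 = (1, -1, 0)ᵀ.

Sanity check: (A − (4)·I) v_1 = (0, 0, 0)ᵀ = 0. ✓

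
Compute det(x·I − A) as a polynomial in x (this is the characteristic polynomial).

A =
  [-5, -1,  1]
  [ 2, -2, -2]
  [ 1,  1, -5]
x^3 + 12*x^2 + 48*x + 64

Expanding det(x·I − A) (e.g. by cofactor expansion or by noting that A is similar to its Jordan form J, which has the same characteristic polynomial as A) gives
  χ_A(x) = x^3 + 12*x^2 + 48*x + 64
which factors as (x + 4)^3. The eigenvalues (with algebraic multiplicities) are λ = -4 with multiplicity 3.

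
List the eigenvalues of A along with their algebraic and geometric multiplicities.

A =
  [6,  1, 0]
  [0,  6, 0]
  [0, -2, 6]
λ = 6: alg = 3, geom = 2

Step 1 — factor the characteristic polynomial to read off the algebraic multiplicities:
  χ_A(x) = (x - 6)^3

Step 2 — compute geometric multiplicities via the rank-nullity identity g(λ) = n − rank(A − λI):
  rank(A − (6)·I) = 1, so dim ker(A − (6)·I) = n − 1 = 2

Summary:
  λ = 6: algebraic multiplicity = 3, geometric multiplicity = 2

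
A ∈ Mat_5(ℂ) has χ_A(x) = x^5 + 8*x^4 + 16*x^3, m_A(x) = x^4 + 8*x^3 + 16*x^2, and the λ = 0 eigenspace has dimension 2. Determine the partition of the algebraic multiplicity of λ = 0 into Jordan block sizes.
Block sizes for λ = 0: [2, 1]

Step 1 — from the characteristic polynomial, algebraic multiplicity of λ = 0 is 3. From dim ker(A − (0)·I) = 2, there are exactly 2 Jordan blocks for λ = 0.
Step 2 — from the minimal polynomial, the factor (x − 0)^2 tells us the largest block for λ = 0 has size 2.
Step 3 — with total size 3, 2 blocks, and largest block 2, the block sizes (in nonincreasing order) are [2, 1].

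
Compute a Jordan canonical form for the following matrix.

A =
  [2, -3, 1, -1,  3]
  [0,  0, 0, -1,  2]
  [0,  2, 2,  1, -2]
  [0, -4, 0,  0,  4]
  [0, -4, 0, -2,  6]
J_2(2) ⊕ J_2(2) ⊕ J_1(2)

The characteristic polynomial is
  det(x·I − A) = x^5 - 10*x^4 + 40*x^3 - 80*x^2 + 80*x - 32 = (x - 2)^5

Eigenvalues and multiplicities (the geometric multiplicity of λ is n − rank(A − λI), which equals the number of Jordan blocks for λ):
  λ = 2: algebraic multiplicity = 5, geometric multiplicity = 3

Determining the block sizes for each eigenvalue:
  λ = 2: with am = 5 and gm = 3, the partition is not yet determined (e.g. several partitions of 5 into 3 parts exist). Let N = A − (2)·I. Computing rank(N^1) = 2, rank(N^2) = 0; the number of blocks of size ≥ j is rank(N^{j−1}) − rank(N^j), giving [3, 2]. So we have 2 block(s) of size 2, 1 block(s) of size 1 → block sizes [2, 2, 1]

Assembling the blocks gives a Jordan form
J =
  [2, 1, 0, 0, 0]
  [0, 2, 0, 0, 0]
  [0, 0, 2, 1, 0]
  [0, 0, 0, 2, 0]
  [0, 0, 0, 0, 2]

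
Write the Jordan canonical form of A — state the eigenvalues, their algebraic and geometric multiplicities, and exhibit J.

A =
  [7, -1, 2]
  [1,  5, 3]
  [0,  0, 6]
J_3(6)

The characteristic polynomial is
  det(x·I − A) = x^3 - 18*x^2 + 108*x - 216 = (x - 6)^3

Eigenvalues and multiplicities (the geometric multiplicity of λ is n − rank(A − λI), which equals the number of Jordan blocks for λ):
  λ = 6: algebraic multiplicity = 3, geometric multiplicity = 1

Determining the block sizes for each eigenvalue:
  λ = 6: one block (gm = 1), so the single block has size am = 3 → block sizes [3]

Assembling the blocks gives a Jordan form
J =
  [6, 1, 0]
  [0, 6, 1]
  [0, 0, 6]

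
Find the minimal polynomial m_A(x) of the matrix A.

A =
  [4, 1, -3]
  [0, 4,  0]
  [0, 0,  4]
x^2 - 8*x + 16

The characteristic polynomial is χ_A(x) = (x - 4)^3, so the eigenvalues are known. The minimal polynomial is
  m_A(x) = Π_λ (x − λ)^{k_λ}
where k_λ is the size of the *largest* Jordan block for λ (equivalently, the smallest k with (A − λI)^k v = 0 for every generalised eigenvector v of λ).

  λ = 4: largest Jordan block has size 2, contributing (x − 4)^2

So m_A(x) = (x - 4)^2 = x^2 - 8*x + 16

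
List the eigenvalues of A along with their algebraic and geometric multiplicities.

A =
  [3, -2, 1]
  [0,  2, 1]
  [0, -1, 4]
λ = 3: alg = 3, geom = 1

Step 1 — factor the characteristic polynomial to read off the algebraic multiplicities:
  χ_A(x) = (x - 3)^3

Step 2 — compute geometric multiplicities via the rank-nullity identity g(λ) = n − rank(A − λI):
  rank(A − (3)·I) = 2, so dim ker(A − (3)·I) = n − 2 = 1

Summary:
  λ = 3: algebraic multiplicity = 3, geometric multiplicity = 1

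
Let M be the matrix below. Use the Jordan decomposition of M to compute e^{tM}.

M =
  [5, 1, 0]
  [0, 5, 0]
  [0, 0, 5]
e^{tM} =
  [exp(5*t), t*exp(5*t), 0]
  [0, exp(5*t), 0]
  [0, 0, exp(5*t)]

Strategy: write M = P · J · P⁻¹ where J is a Jordan canonical form, so e^{tM} = P · e^{tJ} · P⁻¹, and e^{tJ} can be computed block-by-block.

M has Jordan form
J =
  [5, 1, 0]
  [0, 5, 0]
  [0, 0, 5]
(up to reordering of blocks).

Per-block formulas:
  For a 1×1 block at λ = 5: exp(t · [5]) = [e^(5t)].
  For a 2×2 Jordan block J_2(5): exp(t · J_2(5)) = e^(5t)·(I + t·N), where N is the 2×2 nilpotent shift.

After assembling e^{tJ} and conjugating by P, we get:

e^{tM} =
  [exp(5*t), t*exp(5*t), 0]
  [0, exp(5*t), 0]
  [0, 0, exp(5*t)]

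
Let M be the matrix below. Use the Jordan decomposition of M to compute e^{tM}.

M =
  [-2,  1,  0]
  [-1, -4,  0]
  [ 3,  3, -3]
e^{tM} =
  [t*exp(-3*t) + exp(-3*t), t*exp(-3*t), 0]
  [-t*exp(-3*t), -t*exp(-3*t) + exp(-3*t), 0]
  [3*t*exp(-3*t), 3*t*exp(-3*t), exp(-3*t)]

Strategy: write M = P · J · P⁻¹ where J is a Jordan canonical form, so e^{tM} = P · e^{tJ} · P⁻¹, and e^{tJ} can be computed block-by-block.

M has Jordan form
J =
  [-3,  1,  0]
  [ 0, -3,  0]
  [ 0,  0, -3]
(up to reordering of blocks).

Per-block formulas:
  For a 2×2 Jordan block J_2(-3): exp(t · J_2(-3)) = e^(-3t)·(I + t·N), where N is the 2×2 nilpotent shift.
  For a 1×1 block at λ = -3: exp(t · [-3]) = [e^(-3t)].

After assembling e^{tJ} and conjugating by P, we get:

e^{tM} =
  [t*exp(-3*t) + exp(-3*t), t*exp(-3*t), 0]
  [-t*exp(-3*t), -t*exp(-3*t) + exp(-3*t), 0]
  [3*t*exp(-3*t), 3*t*exp(-3*t), exp(-3*t)]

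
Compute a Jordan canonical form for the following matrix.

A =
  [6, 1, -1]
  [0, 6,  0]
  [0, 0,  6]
J_2(6) ⊕ J_1(6)

The characteristic polynomial is
  det(x·I − A) = x^3 - 18*x^2 + 108*x - 216 = (x - 6)^3

Eigenvalues and multiplicities (the geometric multiplicity of λ is n − rank(A − λI), which equals the number of Jordan blocks for λ):
  λ = 6: algebraic multiplicity = 3, geometric multiplicity = 2

Determining the block sizes for each eigenvalue:
  λ = 6: 2 blocks summing to 3 forces exactly one block of size 2 and the rest size 1 → block sizes [2, 1]

Assembling the blocks gives a Jordan form
J =
  [6, 1, 0]
  [0, 6, 0]
  [0, 0, 6]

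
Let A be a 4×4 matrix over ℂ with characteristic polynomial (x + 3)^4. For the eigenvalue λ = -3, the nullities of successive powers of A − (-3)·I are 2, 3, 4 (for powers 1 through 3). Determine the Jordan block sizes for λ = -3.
Block sizes for λ = -3: [3, 1]

From the dimensions of kernels of powers, the number of Jordan blocks of size at least j is d_j − d_{j−1} where d_j = dim ker(N^j) (with d_0 = 0). Computing the differences gives [2, 1, 1].
The number of blocks of size exactly k is (#blocks of size ≥ k) − (#blocks of size ≥ k + 1), so the partition is: 1 block(s) of size 1, 1 block(s) of size 3.
In nonincreasing order the block sizes are [3, 1].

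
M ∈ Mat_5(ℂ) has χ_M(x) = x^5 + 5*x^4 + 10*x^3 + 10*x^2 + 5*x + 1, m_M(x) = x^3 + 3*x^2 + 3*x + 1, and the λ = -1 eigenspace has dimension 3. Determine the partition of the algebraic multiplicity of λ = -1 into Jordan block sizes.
Block sizes for λ = -1: [3, 1, 1]

Step 1 — from the characteristic polynomial, algebraic multiplicity of λ = -1 is 5. From dim ker(M − (-1)·I) = 3, there are exactly 3 Jordan blocks for λ = -1.
Step 2 — from the minimal polynomial, the factor (x + 1)^3 tells us the largest block for λ = -1 has size 3.
Step 3 — with total size 5, 3 blocks, and largest block 3, the block sizes (in nonincreasing order) are [3, 1, 1].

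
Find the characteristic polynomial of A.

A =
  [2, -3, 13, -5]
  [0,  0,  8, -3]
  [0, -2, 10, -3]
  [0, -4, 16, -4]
x^4 - 8*x^3 + 24*x^2 - 32*x + 16

Expanding det(x·I − A) (e.g. by cofactor expansion or by noting that A is similar to its Jordan form J, which has the same characteristic polynomial as A) gives
  χ_A(x) = x^4 - 8*x^3 + 24*x^2 - 32*x + 16
which factors as (x - 2)^4. The eigenvalues (with algebraic multiplicities) are λ = 2 with multiplicity 4.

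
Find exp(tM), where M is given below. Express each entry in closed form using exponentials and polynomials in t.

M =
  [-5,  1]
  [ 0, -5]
e^{tM} =
  [exp(-5*t), t*exp(-5*t)]
  [0, exp(-5*t)]

Strategy: write M = P · J · P⁻¹ where J is a Jordan canonical form, so e^{tM} = P · e^{tJ} · P⁻¹, and e^{tJ} can be computed block-by-block.

M has Jordan form
J =
  [-5,  1]
  [ 0, -5]
(up to reordering of blocks).

Per-block formulas:
  For a 2×2 Jordan block J_2(-5): exp(t · J_2(-5)) = e^(-5t)·(I + t·N), where N is the 2×2 nilpotent shift.

After assembling e^{tJ} and conjugating by P, we get:

e^{tM} =
  [exp(-5*t), t*exp(-5*t)]
  [0, exp(-5*t)]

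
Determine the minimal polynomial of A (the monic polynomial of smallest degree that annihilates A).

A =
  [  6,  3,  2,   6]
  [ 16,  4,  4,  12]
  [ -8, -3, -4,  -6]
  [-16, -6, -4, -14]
x^2 + 4*x + 4

The characteristic polynomial is χ_A(x) = (x + 2)^4, so the eigenvalues are known. The minimal polynomial is
  m_A(x) = Π_λ (x − λ)^{k_λ}
where k_λ is the size of the *largest* Jordan block for λ (equivalently, the smallest k with (A − λI)^k v = 0 for every generalised eigenvector v of λ).

  λ = -2: largest Jordan block has size 2, contributing (x + 2)^2

So m_A(x) = (x + 2)^2 = x^2 + 4*x + 4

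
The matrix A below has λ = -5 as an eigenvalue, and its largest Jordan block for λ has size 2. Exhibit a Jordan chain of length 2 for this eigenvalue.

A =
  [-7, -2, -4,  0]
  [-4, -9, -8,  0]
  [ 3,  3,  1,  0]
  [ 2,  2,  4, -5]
A Jordan chain for λ = -5 of length 2:
v_1 = (-2, -4, 3, 2)ᵀ
v_2 = (1, 0, 0, 0)ᵀ

Let N = A − (-5)·I. We want v_2 with N^2 v_2 = 0 but N^1 v_2 ≠ 0; then v_{j-1} := N · v_j for j = 2, …, 2.

Pick v_2 = (1, 0, 0, 0)ᵀ.
Then v_1 = N · v_2 = (-2, -4, 3, 2)ᵀ.

Sanity check: (A − (-5)·I) v_1 = (0, 0, 0, 0)ᵀ = 0. ✓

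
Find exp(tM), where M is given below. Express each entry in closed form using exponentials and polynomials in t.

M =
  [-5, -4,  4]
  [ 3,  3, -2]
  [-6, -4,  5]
e^{tM} =
  [-6*t*exp(t) + exp(t), -4*t*exp(t), 4*t*exp(t)]
  [3*t*exp(t), 2*t*exp(t) + exp(t), -2*t*exp(t)]
  [-6*t*exp(t), -4*t*exp(t), 4*t*exp(t) + exp(t)]

Strategy: write M = P · J · P⁻¹ where J is a Jordan canonical form, so e^{tM} = P · e^{tJ} · P⁻¹, and e^{tJ} can be computed block-by-block.

M has Jordan form
J =
  [1, 1, 0]
  [0, 1, 0]
  [0, 0, 1]
(up to reordering of blocks).

Per-block formulas:
  For a 1×1 block at λ = 1: exp(t · [1]) = [e^(1t)].
  For a 2×2 Jordan block J_2(1): exp(t · J_2(1)) = e^(1t)·(I + t·N), where N is the 2×2 nilpotent shift.

After assembling e^{tJ} and conjugating by P, we get:

e^{tM} =
  [-6*t*exp(t) + exp(t), -4*t*exp(t), 4*t*exp(t)]
  [3*t*exp(t), 2*t*exp(t) + exp(t), -2*t*exp(t)]
  [-6*t*exp(t), -4*t*exp(t), 4*t*exp(t) + exp(t)]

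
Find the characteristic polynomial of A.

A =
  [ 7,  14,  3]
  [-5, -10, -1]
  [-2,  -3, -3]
x^3 + 6*x^2 + 12*x + 8

Expanding det(x·I − A) (e.g. by cofactor expansion or by noting that A is similar to its Jordan form J, which has the same characteristic polynomial as A) gives
  χ_A(x) = x^3 + 6*x^2 + 12*x + 8
which factors as (x + 2)^3. The eigenvalues (with algebraic multiplicities) are λ = -2 with multiplicity 3.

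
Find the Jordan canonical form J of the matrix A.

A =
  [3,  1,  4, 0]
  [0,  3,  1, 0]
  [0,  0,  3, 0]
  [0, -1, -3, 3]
J_3(3) ⊕ J_1(3)

The characteristic polynomial is
  det(x·I − A) = x^4 - 12*x^3 + 54*x^2 - 108*x + 81 = (x - 3)^4

Eigenvalues and multiplicities (the geometric multiplicity of λ is n − rank(A − λI), which equals the number of Jordan blocks for λ):
  λ = 3: algebraic multiplicity = 4, geometric multiplicity = 2

Determining the block sizes for each eigenvalue:
  λ = 3: with am = 4 and gm = 2, the partition is not yet determined (e.g. several partitions of 4 into 2 parts exist). Let N = A − (3)·I. Computing rank(N^1) = 2, rank(N^2) = 1, rank(N^3) = 0; the number of blocks of size ≥ j is rank(N^{j−1}) − rank(N^j), giving [2, 1, 1]. So we have 1 block(s) of size 3, 1 block(s) of size 1 → block sizes [3, 1]

Assembling the blocks gives a Jordan form
J =
  [3, 1, 0, 0]
  [0, 3, 1, 0]
  [0, 0, 3, 0]
  [0, 0, 0, 3]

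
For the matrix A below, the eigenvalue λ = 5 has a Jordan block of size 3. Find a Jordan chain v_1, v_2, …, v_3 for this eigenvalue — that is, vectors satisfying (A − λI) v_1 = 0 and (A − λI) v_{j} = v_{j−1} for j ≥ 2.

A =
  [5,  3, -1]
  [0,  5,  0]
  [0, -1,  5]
A Jordan chain for λ = 5 of length 3:
v_1 = (1, 0, 0)ᵀ
v_2 = (3, 0, -1)ᵀ
v_3 = (0, 1, 0)ᵀ

Let N = A − (5)·I. We want v_3 with N^3 v_3 = 0 but N^2 v_3 ≠ 0; then v_{j-1} := N · v_j for j = 3, …, 2.

Pick v_3 = (0, 1, 0)ᵀ.
Then v_2 = N · v_3 = (3, 0, -1)ᵀ.
Then v_1 = N · v_2 = (1, 0, 0)ᵀ.

Sanity check: (A − (5)·I) v_1 = (0, 0, 0)ᵀ = 0. ✓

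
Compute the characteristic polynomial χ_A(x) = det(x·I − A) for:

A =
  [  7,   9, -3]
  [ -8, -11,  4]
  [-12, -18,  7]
x^3 - 3*x^2 + 3*x - 1

Expanding det(x·I − A) (e.g. by cofactor expansion or by noting that A is similar to its Jordan form J, which has the same characteristic polynomial as A) gives
  χ_A(x) = x^3 - 3*x^2 + 3*x - 1
which factors as (x - 1)^3. The eigenvalues (with algebraic multiplicities) are λ = 1 with multiplicity 3.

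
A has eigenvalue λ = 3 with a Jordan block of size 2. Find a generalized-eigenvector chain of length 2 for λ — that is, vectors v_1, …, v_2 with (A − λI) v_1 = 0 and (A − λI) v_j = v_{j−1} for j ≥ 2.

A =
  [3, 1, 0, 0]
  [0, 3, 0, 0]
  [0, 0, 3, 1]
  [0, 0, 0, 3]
A Jordan chain for λ = 3 of length 2:
v_1 = (1, 0, 0, 0)ᵀ
v_2 = (0, 1, 0, 0)ᵀ

Let N = A − (3)·I. We want v_2 with N^2 v_2 = 0 but N^1 v_2 ≠ 0; then v_{j-1} := N · v_j for j = 2, …, 2.

Pick v_2 = (0, 1, 0, 0)ᵀ.
Then v_1 = N · v_2 = (1, 0, 0, 0)ᵀ.

Sanity check: (A − (3)·I) v_1 = (0, 0, 0, 0)ᵀ = 0. ✓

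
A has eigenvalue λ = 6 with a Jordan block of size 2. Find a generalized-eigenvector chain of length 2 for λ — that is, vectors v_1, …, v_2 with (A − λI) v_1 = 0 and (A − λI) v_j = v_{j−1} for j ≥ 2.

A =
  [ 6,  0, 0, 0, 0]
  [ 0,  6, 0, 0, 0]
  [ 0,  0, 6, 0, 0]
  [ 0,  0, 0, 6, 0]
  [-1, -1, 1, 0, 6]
A Jordan chain for λ = 6 of length 2:
v_1 = (0, 0, 0, 0, -1)ᵀ
v_2 = (1, 0, 0, 0, 0)ᵀ

Let N = A − (6)·I. We want v_2 with N^2 v_2 = 0 but N^1 v_2 ≠ 0; then v_{j-1} := N · v_j for j = 2, …, 2.

Pick v_2 = (1, 0, 0, 0, 0)ᵀ.
Then v_1 = N · v_2 = (0, 0, 0, 0, -1)ᵀ.

Sanity check: (A − (6)·I) v_1 = (0, 0, 0, 0, 0)ᵀ = 0. ✓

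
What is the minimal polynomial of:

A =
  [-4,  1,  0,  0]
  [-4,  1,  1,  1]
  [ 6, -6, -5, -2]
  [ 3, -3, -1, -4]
x^3 + 9*x^2 + 27*x + 27

The characteristic polynomial is χ_A(x) = (x + 3)^4, so the eigenvalues are known. The minimal polynomial is
  m_A(x) = Π_λ (x − λ)^{k_λ}
where k_λ is the size of the *largest* Jordan block for λ (equivalently, the smallest k with (A − λI)^k v = 0 for every generalised eigenvector v of λ).

  λ = -3: largest Jordan block has size 3, contributing (x + 3)^3

So m_A(x) = (x + 3)^3 = x^3 + 9*x^2 + 27*x + 27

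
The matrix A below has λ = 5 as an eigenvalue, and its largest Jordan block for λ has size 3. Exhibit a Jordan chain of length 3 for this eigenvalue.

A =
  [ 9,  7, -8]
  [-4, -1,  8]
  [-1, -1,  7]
A Jordan chain for λ = 5 of length 3:
v_1 = (-4, 0, -2)ᵀ
v_2 = (4, -4, -1)ᵀ
v_3 = (1, 0, 0)ᵀ

Let N = A − (5)·I. We want v_3 with N^3 v_3 = 0 but N^2 v_3 ≠ 0; then v_{j-1} := N · v_j for j = 3, …, 2.

Pick v_3 = (1, 0, 0)ᵀ.
Then v_2 = N · v_3 = (4, -4, -1)ᵀ.
Then v_1 = N · v_2 = (-4, 0, -2)ᵀ.

Sanity check: (A − (5)·I) v_1 = (0, 0, 0)ᵀ = 0. ✓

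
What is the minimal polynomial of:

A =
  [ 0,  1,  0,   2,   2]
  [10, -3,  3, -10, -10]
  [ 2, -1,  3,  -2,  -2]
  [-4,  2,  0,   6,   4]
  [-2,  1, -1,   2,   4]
x^3 - 6*x^2 + 12*x - 8

The characteristic polynomial is χ_A(x) = (x - 2)^5, so the eigenvalues are known. The minimal polynomial is
  m_A(x) = Π_λ (x − λ)^{k_λ}
where k_λ is the size of the *largest* Jordan block for λ (equivalently, the smallest k with (A − λI)^k v = 0 for every generalised eigenvector v of λ).

  λ = 2: largest Jordan block has size 3, contributing (x − 2)^3

So m_A(x) = (x - 2)^3 = x^3 - 6*x^2 + 12*x - 8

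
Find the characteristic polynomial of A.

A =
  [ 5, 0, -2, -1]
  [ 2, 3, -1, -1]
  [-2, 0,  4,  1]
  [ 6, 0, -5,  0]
x^4 - 12*x^3 + 54*x^2 - 108*x + 81

Expanding det(x·I − A) (e.g. by cofactor expansion or by noting that A is similar to its Jordan form J, which has the same characteristic polynomial as A) gives
  χ_A(x) = x^4 - 12*x^3 + 54*x^2 - 108*x + 81
which factors as (x - 3)^4. The eigenvalues (with algebraic multiplicities) are λ = 3 with multiplicity 4.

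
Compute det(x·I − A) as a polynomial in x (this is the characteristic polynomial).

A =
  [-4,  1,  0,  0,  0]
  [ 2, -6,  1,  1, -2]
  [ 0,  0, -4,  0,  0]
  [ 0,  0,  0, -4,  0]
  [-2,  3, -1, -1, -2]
x^5 + 20*x^4 + 160*x^3 + 640*x^2 + 1280*x + 1024

Expanding det(x·I − A) (e.g. by cofactor expansion or by noting that A is similar to its Jordan form J, which has the same characteristic polynomial as A) gives
  χ_A(x) = x^5 + 20*x^4 + 160*x^3 + 640*x^2 + 1280*x + 1024
which factors as (x + 4)^5. The eigenvalues (with algebraic multiplicities) are λ = -4 with multiplicity 5.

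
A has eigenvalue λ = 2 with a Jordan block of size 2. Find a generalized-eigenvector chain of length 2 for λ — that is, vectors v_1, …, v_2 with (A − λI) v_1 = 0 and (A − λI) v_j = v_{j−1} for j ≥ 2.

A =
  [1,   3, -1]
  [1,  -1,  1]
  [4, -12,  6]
A Jordan chain for λ = 2 of length 2:
v_1 = (-1, 1, 4)ᵀ
v_2 = (1, 0, 0)ᵀ

Let N = A − (2)·I. We want v_2 with N^2 v_2 = 0 but N^1 v_2 ≠ 0; then v_{j-1} := N · v_j for j = 2, …, 2.

Pick v_2 = (1, 0, 0)ᵀ.
Then v_1 = N · v_2 = (-1, 1, 4)ᵀ.

Sanity check: (A − (2)·I) v_1 = (0, 0, 0)ᵀ = 0. ✓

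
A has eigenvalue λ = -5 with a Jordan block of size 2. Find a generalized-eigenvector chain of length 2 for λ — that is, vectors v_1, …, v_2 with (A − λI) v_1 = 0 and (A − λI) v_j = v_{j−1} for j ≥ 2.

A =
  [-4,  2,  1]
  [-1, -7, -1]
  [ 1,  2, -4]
A Jordan chain for λ = -5 of length 2:
v_1 = (1, -1, 1)ᵀ
v_2 = (1, 0, 0)ᵀ

Let N = A − (-5)·I. We want v_2 with N^2 v_2 = 0 but N^1 v_2 ≠ 0; then v_{j-1} := N · v_j for j = 2, …, 2.

Pick v_2 = (1, 0, 0)ᵀ.
Then v_1 = N · v_2 = (1, -1, 1)ᵀ.

Sanity check: (A − (-5)·I) v_1 = (0, 0, 0)ᵀ = 0. ✓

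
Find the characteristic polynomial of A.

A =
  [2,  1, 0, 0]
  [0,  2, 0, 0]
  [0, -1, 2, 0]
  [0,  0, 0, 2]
x^4 - 8*x^3 + 24*x^2 - 32*x + 16

Expanding det(x·I − A) (e.g. by cofactor expansion or by noting that A is similar to its Jordan form J, which has the same characteristic polynomial as A) gives
  χ_A(x) = x^4 - 8*x^3 + 24*x^2 - 32*x + 16
which factors as (x - 2)^4. The eigenvalues (with algebraic multiplicities) are λ = 2 with multiplicity 4.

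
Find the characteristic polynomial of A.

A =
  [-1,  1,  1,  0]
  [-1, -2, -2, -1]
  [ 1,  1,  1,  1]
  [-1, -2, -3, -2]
x^4 + 4*x^3 + 6*x^2 + 4*x + 1

Expanding det(x·I − A) (e.g. by cofactor expansion or by noting that A is similar to its Jordan form J, which has the same characteristic polynomial as A) gives
  χ_A(x) = x^4 + 4*x^3 + 6*x^2 + 4*x + 1
which factors as (x + 1)^4. The eigenvalues (with algebraic multiplicities) are λ = -1 with multiplicity 4.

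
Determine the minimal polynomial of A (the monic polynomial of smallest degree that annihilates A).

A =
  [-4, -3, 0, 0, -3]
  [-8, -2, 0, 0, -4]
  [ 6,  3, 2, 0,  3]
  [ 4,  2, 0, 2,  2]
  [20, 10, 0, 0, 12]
x^2 - 4*x + 4

The characteristic polynomial is χ_A(x) = (x - 2)^5, so the eigenvalues are known. The minimal polynomial is
  m_A(x) = Π_λ (x − λ)^{k_λ}
where k_λ is the size of the *largest* Jordan block for λ (equivalently, the smallest k with (A − λI)^k v = 0 for every generalised eigenvector v of λ).

  λ = 2: largest Jordan block has size 2, contributing (x − 2)^2

So m_A(x) = (x - 2)^2 = x^2 - 4*x + 4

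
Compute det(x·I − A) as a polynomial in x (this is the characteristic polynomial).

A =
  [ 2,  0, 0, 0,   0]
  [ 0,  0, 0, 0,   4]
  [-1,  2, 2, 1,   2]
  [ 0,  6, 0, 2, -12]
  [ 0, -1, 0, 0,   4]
x^5 - 10*x^4 + 40*x^3 - 80*x^2 + 80*x - 32

Expanding det(x·I − A) (e.g. by cofactor expansion or by noting that A is similar to its Jordan form J, which has the same characteristic polynomial as A) gives
  χ_A(x) = x^5 - 10*x^4 + 40*x^3 - 80*x^2 + 80*x - 32
which factors as (x - 2)^5. The eigenvalues (with algebraic multiplicities) are λ = 2 with multiplicity 5.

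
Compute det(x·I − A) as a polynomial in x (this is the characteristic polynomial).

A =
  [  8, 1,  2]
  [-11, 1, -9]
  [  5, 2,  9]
x^3 - 18*x^2 + 108*x - 216

Expanding det(x·I − A) (e.g. by cofactor expansion or by noting that A is similar to its Jordan form J, which has the same characteristic polynomial as A) gives
  χ_A(x) = x^3 - 18*x^2 + 108*x - 216
which factors as (x - 6)^3. The eigenvalues (with algebraic multiplicities) are λ = 6 with multiplicity 3.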